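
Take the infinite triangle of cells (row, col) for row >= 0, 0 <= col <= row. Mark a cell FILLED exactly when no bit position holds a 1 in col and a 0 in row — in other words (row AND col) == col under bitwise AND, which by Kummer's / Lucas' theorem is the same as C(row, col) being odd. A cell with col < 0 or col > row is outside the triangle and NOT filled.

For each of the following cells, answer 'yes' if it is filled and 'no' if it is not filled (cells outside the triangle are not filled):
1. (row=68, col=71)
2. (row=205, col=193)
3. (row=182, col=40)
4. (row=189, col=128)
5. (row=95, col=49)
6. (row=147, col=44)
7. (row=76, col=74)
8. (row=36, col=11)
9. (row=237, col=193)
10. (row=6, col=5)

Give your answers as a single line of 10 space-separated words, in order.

Answer: no yes no yes no no no no yes no

Derivation:
(68,71): col outside [0, 68] -> not filled
(205,193): row=0b11001101, col=0b11000001, row AND col = 0b11000001 = 193; 193 == 193 -> filled
(182,40): row=0b10110110, col=0b101000, row AND col = 0b100000 = 32; 32 != 40 -> empty
(189,128): row=0b10111101, col=0b10000000, row AND col = 0b10000000 = 128; 128 == 128 -> filled
(95,49): row=0b1011111, col=0b110001, row AND col = 0b10001 = 17; 17 != 49 -> empty
(147,44): row=0b10010011, col=0b101100, row AND col = 0b0 = 0; 0 != 44 -> empty
(76,74): row=0b1001100, col=0b1001010, row AND col = 0b1001000 = 72; 72 != 74 -> empty
(36,11): row=0b100100, col=0b1011, row AND col = 0b0 = 0; 0 != 11 -> empty
(237,193): row=0b11101101, col=0b11000001, row AND col = 0b11000001 = 193; 193 == 193 -> filled
(6,5): row=0b110, col=0b101, row AND col = 0b100 = 4; 4 != 5 -> empty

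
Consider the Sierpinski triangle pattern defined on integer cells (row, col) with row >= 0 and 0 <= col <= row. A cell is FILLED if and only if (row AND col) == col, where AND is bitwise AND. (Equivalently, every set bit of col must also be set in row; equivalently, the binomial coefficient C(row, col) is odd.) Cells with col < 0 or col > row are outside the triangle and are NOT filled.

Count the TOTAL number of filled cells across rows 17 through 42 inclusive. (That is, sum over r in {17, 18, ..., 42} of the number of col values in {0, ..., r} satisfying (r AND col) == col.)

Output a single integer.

r17=10001 pc2: +4 =4
r18=10010 pc2: +4 =8
r19=10011 pc3: +8 =16
r20=10100 pc2: +4 =20
r21=10101 pc3: +8 =28
r22=10110 pc3: +8 =36
r23=10111 pc4: +16 =52
r24=11000 pc2: +4 =56
r25=11001 pc3: +8 =64
r26=11010 pc3: +8 =72
r27=11011 pc4: +16 =88
r28=11100 pc3: +8 =96
r29=11101 pc4: +16 =112
r30=11110 pc4: +16 =128
r31=11111 pc5: +32 =160
r32=100000 pc1: +2 =162
r33=100001 pc2: +4 =166
r34=100010 pc2: +4 =170
r35=100011 pc3: +8 =178
r36=100100 pc2: +4 =182
r37=100101 pc3: +8 =190
r38=100110 pc3: +8 =198
r39=100111 pc4: +16 =214
r40=101000 pc2: +4 =218
r41=101001 pc3: +8 =226
r42=101010 pc3: +8 =234

Answer: 234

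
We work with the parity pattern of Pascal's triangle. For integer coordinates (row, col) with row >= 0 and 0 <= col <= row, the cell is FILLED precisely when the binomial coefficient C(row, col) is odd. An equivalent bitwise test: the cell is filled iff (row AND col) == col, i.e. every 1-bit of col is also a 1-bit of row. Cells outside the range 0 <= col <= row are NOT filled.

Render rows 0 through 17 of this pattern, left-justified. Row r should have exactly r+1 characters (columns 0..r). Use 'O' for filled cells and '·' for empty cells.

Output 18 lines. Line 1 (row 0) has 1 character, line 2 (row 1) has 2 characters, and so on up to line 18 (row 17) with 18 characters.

r0=0: O
r1=1: OO
r2=10: O·O
r3=11: OOOO
r4=100: O···O
r5=101: OO··OO
r6=110: O·O·O·O
r7=111: OOOOOOOO
r8=1000: O·······O
r9=1001: OO······OO
r10=1010: O·O·····O·O
r11=1011: OOOO····OOOO
r12=1100: O···O···O···O
r13=1101: OO··OO··OO··OO
r14=1110: O·O·O·O·O·O·O·O
r15=1111: OOOOOOOOOOOOOOOO
r16=10000: O···············O
r17=10001: OO··············OO

Answer: O
OO
O·O
OOOO
O···O
OO··OO
O·O·O·O
OOOOOOOO
O·······O
OO······OO
O·O·····O·O
OOOO····OOOO
O···O···O···O
OO··OO··OO··OO
O·O·O·O·O·O·O·O
OOOOOOOOOOOOOOOO
O···············O
OO··············OO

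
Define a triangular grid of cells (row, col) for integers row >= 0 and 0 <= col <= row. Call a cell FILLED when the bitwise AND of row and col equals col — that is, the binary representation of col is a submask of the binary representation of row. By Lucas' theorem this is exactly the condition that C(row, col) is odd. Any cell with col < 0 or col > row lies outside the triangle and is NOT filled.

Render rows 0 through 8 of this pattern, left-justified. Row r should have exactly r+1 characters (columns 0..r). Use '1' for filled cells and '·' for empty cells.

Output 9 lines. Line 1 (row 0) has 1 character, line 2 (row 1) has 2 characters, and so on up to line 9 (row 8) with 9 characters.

r0=0: 1
r1=1: 11
r2=10: 1·1
r3=11: 1111
r4=100: 1···1
r5=101: 11··11
r6=110: 1·1·1·1
r7=111: 11111111
r8=1000: 1·······1

Answer: 1
11
1·1
1111
1···1
11··11
1·1·1·1
11111111
1·······1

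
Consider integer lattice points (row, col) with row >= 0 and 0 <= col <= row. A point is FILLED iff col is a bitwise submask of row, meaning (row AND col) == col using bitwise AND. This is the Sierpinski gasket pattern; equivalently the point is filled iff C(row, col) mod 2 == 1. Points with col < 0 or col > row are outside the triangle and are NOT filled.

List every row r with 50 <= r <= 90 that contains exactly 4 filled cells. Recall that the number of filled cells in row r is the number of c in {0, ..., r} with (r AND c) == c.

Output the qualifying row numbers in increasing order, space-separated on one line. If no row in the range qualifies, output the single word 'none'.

Answer: 65 66 68 72 80

Derivation:
Row r has 2^popcount(r) filled cells, so we need popcount(r) = log2(4) = 2.
Scan r = 50..90 and keep those with exactly 2 one-bits:
r=50=110010 popcount=3 -> skip
r=51=110011 popcount=4 -> skip
r=52=110100 popcount=3 -> skip
r=53=110101 popcount=4 -> skip
r=54=110110 popcount=4 -> skip
r=55=110111 popcount=5 -> skip
r=56=111000 popcount=3 -> skip
r=57=111001 popcount=4 -> skip
r=58=111010 popcount=4 -> skip
r=59=111011 popcount=5 -> skip
r=60=111100 popcount=4 -> skip
r=61=111101 popcount=5 -> skip
r=62=111110 popcount=5 -> skip
r=63=111111 popcount=6 -> skip
r=64=1000000 popcount=1 -> skip
r=65=1000001 popcount=2 -> KEEP
r=66=1000010 popcount=2 -> KEEP
r=67=1000011 popcount=3 -> skip
r=68=1000100 popcount=2 -> KEEP
r=69=1000101 popcount=3 -> skip
r=70=1000110 popcount=3 -> skip
r=71=1000111 popcount=4 -> skip
r=72=1001000 popcount=2 -> KEEP
r=73=1001001 popcount=3 -> skip
r=74=1001010 popcount=3 -> skip
r=75=1001011 popcount=4 -> skip
r=76=1001100 popcount=3 -> skip
r=77=1001101 popcount=4 -> skip
r=78=1001110 popcount=4 -> skip
r=79=1001111 popcount=5 -> skip
r=80=1010000 popcount=2 -> KEEP
r=81=1010001 popcount=3 -> skip
r=82=1010010 popcount=3 -> skip
r=83=1010011 popcount=4 -> skip
r=84=1010100 popcount=3 -> skip
r=85=1010101 popcount=4 -> skip
r=86=1010110 popcount=4 -> skip
r=87=1010111 popcount=5 -> skip
r=88=1011000 popcount=3 -> skip
r=89=1011001 popcount=4 -> skip
r=90=1011010 popcount=4 -> skip
Kept rows: 65 66 68 72 80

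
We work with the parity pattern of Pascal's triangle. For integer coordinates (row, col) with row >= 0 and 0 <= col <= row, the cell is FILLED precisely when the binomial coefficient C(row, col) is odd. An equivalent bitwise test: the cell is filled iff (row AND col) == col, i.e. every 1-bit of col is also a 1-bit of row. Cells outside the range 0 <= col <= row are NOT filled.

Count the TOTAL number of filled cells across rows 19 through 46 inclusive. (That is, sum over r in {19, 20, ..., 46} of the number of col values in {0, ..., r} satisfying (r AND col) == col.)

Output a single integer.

r19=10011 pc3: +8 =8
r20=10100 pc2: +4 =12
r21=10101 pc3: +8 =20
r22=10110 pc3: +8 =28
r23=10111 pc4: +16 =44
r24=11000 pc2: +4 =48
r25=11001 pc3: +8 =56
r26=11010 pc3: +8 =64
r27=11011 pc4: +16 =80
r28=11100 pc3: +8 =88
r29=11101 pc4: +16 =104
r30=11110 pc4: +16 =120
r31=11111 pc5: +32 =152
r32=100000 pc1: +2 =154
r33=100001 pc2: +4 =158
r34=100010 pc2: +4 =162
r35=100011 pc3: +8 =170
r36=100100 pc2: +4 =174
r37=100101 pc3: +8 =182
r38=100110 pc3: +8 =190
r39=100111 pc4: +16 =206
r40=101000 pc2: +4 =210
r41=101001 pc3: +8 =218
r42=101010 pc3: +8 =226
r43=101011 pc4: +16 =242
r44=101100 pc3: +8 =250
r45=101101 pc4: +16 =266
r46=101110 pc4: +16 =282

Answer: 282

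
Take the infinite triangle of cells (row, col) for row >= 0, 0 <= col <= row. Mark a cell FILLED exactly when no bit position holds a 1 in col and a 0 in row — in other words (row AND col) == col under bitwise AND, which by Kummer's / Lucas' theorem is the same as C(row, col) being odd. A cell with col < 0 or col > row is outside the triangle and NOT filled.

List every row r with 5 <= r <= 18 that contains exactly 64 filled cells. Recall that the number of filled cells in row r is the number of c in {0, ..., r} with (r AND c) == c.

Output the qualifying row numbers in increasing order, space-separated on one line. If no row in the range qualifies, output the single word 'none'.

Row r has 2^popcount(r) filled cells, so we need popcount(r) = log2(64) = 6.
Scan r = 5..18 and keep those with exactly 6 one-bits:
r=5=101 popcount=2 -> skip
r=6=110 popcount=2 -> skip
r=7=111 popcount=3 -> skip
r=8=1000 popcount=1 -> skip
r=9=1001 popcount=2 -> skip
r=10=1010 popcount=2 -> skip
r=11=1011 popcount=3 -> skip
r=12=1100 popcount=2 -> skip
r=13=1101 popcount=3 -> skip
r=14=1110 popcount=3 -> skip
r=15=1111 popcount=4 -> skip
r=16=10000 popcount=1 -> skip
r=17=10001 popcount=2 -> skip
r=18=10010 popcount=2 -> skip
Kept rows: none

Answer: none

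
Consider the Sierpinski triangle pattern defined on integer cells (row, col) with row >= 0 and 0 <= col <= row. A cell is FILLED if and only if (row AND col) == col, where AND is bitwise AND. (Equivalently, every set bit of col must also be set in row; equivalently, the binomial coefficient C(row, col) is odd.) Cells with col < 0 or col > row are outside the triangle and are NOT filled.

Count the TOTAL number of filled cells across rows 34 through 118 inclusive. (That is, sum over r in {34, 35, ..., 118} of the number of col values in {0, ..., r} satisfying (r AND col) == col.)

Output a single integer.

Answer: 1442

Derivation:
r34=100010 pc2: +4 =4
r35=100011 pc3: +8 =12
r36=100100 pc2: +4 =16
r37=100101 pc3: +8 =24
r38=100110 pc3: +8 =32
r39=100111 pc4: +16 =48
r40=101000 pc2: +4 =52
r41=101001 pc3: +8 =60
r42=101010 pc3: +8 =68
r43=101011 pc4: +16 =84
r44=101100 pc3: +8 =92
r45=101101 pc4: +16 =108
r46=101110 pc4: +16 =124
r47=101111 pc5: +32 =156
r48=110000 pc2: +4 =160
r49=110001 pc3: +8 =168
r50=110010 pc3: +8 =176
r51=110011 pc4: +16 =192
r52=110100 pc3: +8 =200
r53=110101 pc4: +16 =216
r54=110110 pc4: +16 =232
r55=110111 pc5: +32 =264
r56=111000 pc3: +8 =272
r57=111001 pc4: +16 =288
r58=111010 pc4: +16 =304
r59=111011 pc5: +32 =336
r60=111100 pc4: +16 =352
r61=111101 pc5: +32 =384
r62=111110 pc5: +32 =416
r63=111111 pc6: +64 =480
r64=1000000 pc1: +2 =482
r65=1000001 pc2: +4 =486
r66=1000010 pc2: +4 =490
r67=1000011 pc3: +8 =498
r68=1000100 pc2: +4 =502
r69=1000101 pc3: +8 =510
r70=1000110 pc3: +8 =518
r71=1000111 pc4: +16 =534
r72=1001000 pc2: +4 =538
r73=1001001 pc3: +8 =546
r74=1001010 pc3: +8 =554
r75=1001011 pc4: +16 =570
r76=1001100 pc3: +8 =578
r77=1001101 pc4: +16 =594
r78=1001110 pc4: +16 =610
r79=1001111 pc5: +32 =642
r80=1010000 pc2: +4 =646
r81=1010001 pc3: +8 =654
r82=1010010 pc3: +8 =662
r83=1010011 pc4: +16 =678
r84=1010100 pc3: +8 =686
r85=1010101 pc4: +16 =702
r86=1010110 pc4: +16 =718
r87=1010111 pc5: +32 =750
r88=1011000 pc3: +8 =758
r89=1011001 pc4: +16 =774
r90=1011010 pc4: +16 =790
r91=1011011 pc5: +32 =822
r92=1011100 pc4: +16 =838
r93=1011101 pc5: +32 =870
r94=1011110 pc5: +32 =902
r95=1011111 pc6: +64 =966
r96=1100000 pc2: +4 =970
r97=1100001 pc3: +8 =978
r98=1100010 pc3: +8 =986
r99=1100011 pc4: +16 =1002
r100=1100100 pc3: +8 =1010
r101=1100101 pc4: +16 =1026
r102=1100110 pc4: +16 =1042
r103=1100111 pc5: +32 =1074
r104=1101000 pc3: +8 =1082
r105=1101001 pc4: +16 =1098
r106=1101010 pc4: +16 =1114
r107=1101011 pc5: +32 =1146
r108=1101100 pc4: +16 =1162
r109=1101101 pc5: +32 =1194
r110=1101110 pc5: +32 =1226
r111=1101111 pc6: +64 =1290
r112=1110000 pc3: +8 =1298
r113=1110001 pc4: +16 =1314
r114=1110010 pc4: +16 =1330
r115=1110011 pc5: +32 =1362
r116=1110100 pc4: +16 =1378
r117=1110101 pc5: +32 =1410
r118=1110110 pc5: +32 =1442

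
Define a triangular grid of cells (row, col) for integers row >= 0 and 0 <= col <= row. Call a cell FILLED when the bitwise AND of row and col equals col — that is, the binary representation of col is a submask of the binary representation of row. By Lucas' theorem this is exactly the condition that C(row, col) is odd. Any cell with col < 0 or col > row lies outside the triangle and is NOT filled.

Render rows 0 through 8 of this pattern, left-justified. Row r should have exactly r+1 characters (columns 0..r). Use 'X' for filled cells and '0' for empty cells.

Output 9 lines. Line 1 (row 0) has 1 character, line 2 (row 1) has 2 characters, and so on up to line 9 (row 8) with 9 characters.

Answer: X
XX
X0X
XXXX
X000X
XX00XX
X0X0X0X
XXXXXXXX
X0000000X

Derivation:
r0=0: X
r1=1: XX
r2=10: X0X
r3=11: XXXX
r4=100: X000X
r5=101: XX00XX
r6=110: X0X0X0X
r7=111: XXXXXXXX
r8=1000: X0000000X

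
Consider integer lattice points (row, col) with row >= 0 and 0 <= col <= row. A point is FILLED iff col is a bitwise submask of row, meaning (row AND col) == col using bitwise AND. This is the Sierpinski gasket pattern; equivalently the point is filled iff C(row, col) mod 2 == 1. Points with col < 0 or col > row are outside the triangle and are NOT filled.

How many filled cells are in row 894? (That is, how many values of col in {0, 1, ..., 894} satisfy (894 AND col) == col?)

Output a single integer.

894 in binary = 1101111110
popcount(894) = number of 1-bits in 1101111110 = 8
A col c satisfies (894 AND c) == c iff every set bit of c is also set in 894; each of the 8 set bits of 894 can independently be on or off in c.
count = 2^8 = 256

Answer: 256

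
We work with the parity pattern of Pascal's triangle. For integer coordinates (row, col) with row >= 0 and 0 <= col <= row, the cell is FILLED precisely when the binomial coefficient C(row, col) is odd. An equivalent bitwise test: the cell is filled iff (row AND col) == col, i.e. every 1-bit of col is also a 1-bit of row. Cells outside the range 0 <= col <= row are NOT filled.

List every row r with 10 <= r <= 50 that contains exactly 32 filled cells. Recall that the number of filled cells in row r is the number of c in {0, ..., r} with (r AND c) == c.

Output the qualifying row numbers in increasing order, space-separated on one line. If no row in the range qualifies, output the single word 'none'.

Row r has 2^popcount(r) filled cells, so we need popcount(r) = log2(32) = 5.
Scan r = 10..50 and keep those with exactly 5 one-bits:
r=10=1010 popcount=2 -> skip
r=11=1011 popcount=3 -> skip
r=12=1100 popcount=2 -> skip
r=13=1101 popcount=3 -> skip
r=14=1110 popcount=3 -> skip
r=15=1111 popcount=4 -> skip
r=16=10000 popcount=1 -> skip
r=17=10001 popcount=2 -> skip
r=18=10010 popcount=2 -> skip
r=19=10011 popcount=3 -> skip
r=20=10100 popcount=2 -> skip
r=21=10101 popcount=3 -> skip
r=22=10110 popcount=3 -> skip
r=23=10111 popcount=4 -> skip
r=24=11000 popcount=2 -> skip
r=25=11001 popcount=3 -> skip
r=26=11010 popcount=3 -> skip
r=27=11011 popcount=4 -> skip
r=28=11100 popcount=3 -> skip
r=29=11101 popcount=4 -> skip
r=30=11110 popcount=4 -> skip
r=31=11111 popcount=5 -> KEEP
r=32=100000 popcount=1 -> skip
r=33=100001 popcount=2 -> skip
r=34=100010 popcount=2 -> skip
r=35=100011 popcount=3 -> skip
r=36=100100 popcount=2 -> skip
r=37=100101 popcount=3 -> skip
r=38=100110 popcount=3 -> skip
r=39=100111 popcount=4 -> skip
r=40=101000 popcount=2 -> skip
r=41=101001 popcount=3 -> skip
r=42=101010 popcount=3 -> skip
r=43=101011 popcount=4 -> skip
r=44=101100 popcount=3 -> skip
r=45=101101 popcount=4 -> skip
r=46=101110 popcount=4 -> skip
r=47=101111 popcount=5 -> KEEP
r=48=110000 popcount=2 -> skip
r=49=110001 popcount=3 -> skip
r=50=110010 popcount=3 -> skip
Kept rows: 31 47

Answer: 31 47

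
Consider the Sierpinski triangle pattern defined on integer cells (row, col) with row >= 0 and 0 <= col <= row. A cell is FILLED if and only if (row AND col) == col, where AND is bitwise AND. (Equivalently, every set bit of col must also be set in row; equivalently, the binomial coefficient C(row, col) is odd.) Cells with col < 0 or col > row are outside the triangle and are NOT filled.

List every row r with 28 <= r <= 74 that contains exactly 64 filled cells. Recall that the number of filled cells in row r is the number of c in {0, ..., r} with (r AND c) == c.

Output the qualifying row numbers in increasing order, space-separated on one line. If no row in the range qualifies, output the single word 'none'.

Row r has 2^popcount(r) filled cells, so we need popcount(r) = log2(64) = 6.
Scan r = 28..74 and keep those with exactly 6 one-bits:
r=28=11100 popcount=3 -> skip
r=29=11101 popcount=4 -> skip
r=30=11110 popcount=4 -> skip
r=31=11111 popcount=5 -> skip
r=32=100000 popcount=1 -> skip
r=33=100001 popcount=2 -> skip
r=34=100010 popcount=2 -> skip
r=35=100011 popcount=3 -> skip
r=36=100100 popcount=2 -> skip
r=37=100101 popcount=3 -> skip
r=38=100110 popcount=3 -> skip
r=39=100111 popcount=4 -> skip
r=40=101000 popcount=2 -> skip
r=41=101001 popcount=3 -> skip
r=42=101010 popcount=3 -> skip
r=43=101011 popcount=4 -> skip
r=44=101100 popcount=3 -> skip
r=45=101101 popcount=4 -> skip
r=46=101110 popcount=4 -> skip
r=47=101111 popcount=5 -> skip
r=48=110000 popcount=2 -> skip
r=49=110001 popcount=3 -> skip
r=50=110010 popcount=3 -> skip
r=51=110011 popcount=4 -> skip
r=52=110100 popcount=3 -> skip
r=53=110101 popcount=4 -> skip
r=54=110110 popcount=4 -> skip
r=55=110111 popcount=5 -> skip
r=56=111000 popcount=3 -> skip
r=57=111001 popcount=4 -> skip
r=58=111010 popcount=4 -> skip
r=59=111011 popcount=5 -> skip
r=60=111100 popcount=4 -> skip
r=61=111101 popcount=5 -> skip
r=62=111110 popcount=5 -> skip
r=63=111111 popcount=6 -> KEEP
r=64=1000000 popcount=1 -> skip
r=65=1000001 popcount=2 -> skip
r=66=1000010 popcount=2 -> skip
r=67=1000011 popcount=3 -> skip
r=68=1000100 popcount=2 -> skip
r=69=1000101 popcount=3 -> skip
r=70=1000110 popcount=3 -> skip
r=71=1000111 popcount=4 -> skip
r=72=1001000 popcount=2 -> skip
r=73=1001001 popcount=3 -> skip
r=74=1001010 popcount=3 -> skip
Kept rows: 63

Answer: 63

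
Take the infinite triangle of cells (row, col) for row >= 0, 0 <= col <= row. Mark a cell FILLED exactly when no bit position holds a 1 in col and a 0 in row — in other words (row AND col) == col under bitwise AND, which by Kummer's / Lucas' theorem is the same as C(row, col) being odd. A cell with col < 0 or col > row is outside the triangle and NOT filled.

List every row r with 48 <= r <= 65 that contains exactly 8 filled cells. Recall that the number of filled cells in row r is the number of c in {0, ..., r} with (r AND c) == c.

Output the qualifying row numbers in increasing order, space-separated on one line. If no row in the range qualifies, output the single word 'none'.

Row r has 2^popcount(r) filled cells, so we need popcount(r) = log2(8) = 3.
Scan r = 48..65 and keep those with exactly 3 one-bits:
r=48=110000 popcount=2 -> skip
r=49=110001 popcount=3 -> KEEP
r=50=110010 popcount=3 -> KEEP
r=51=110011 popcount=4 -> skip
r=52=110100 popcount=3 -> KEEP
r=53=110101 popcount=4 -> skip
r=54=110110 popcount=4 -> skip
r=55=110111 popcount=5 -> skip
r=56=111000 popcount=3 -> KEEP
r=57=111001 popcount=4 -> skip
r=58=111010 popcount=4 -> skip
r=59=111011 popcount=5 -> skip
r=60=111100 popcount=4 -> skip
r=61=111101 popcount=5 -> skip
r=62=111110 popcount=5 -> skip
r=63=111111 popcount=6 -> skip
r=64=1000000 popcount=1 -> skip
r=65=1000001 popcount=2 -> skip
Kept rows: 49 50 52 56

Answer: 49 50 52 56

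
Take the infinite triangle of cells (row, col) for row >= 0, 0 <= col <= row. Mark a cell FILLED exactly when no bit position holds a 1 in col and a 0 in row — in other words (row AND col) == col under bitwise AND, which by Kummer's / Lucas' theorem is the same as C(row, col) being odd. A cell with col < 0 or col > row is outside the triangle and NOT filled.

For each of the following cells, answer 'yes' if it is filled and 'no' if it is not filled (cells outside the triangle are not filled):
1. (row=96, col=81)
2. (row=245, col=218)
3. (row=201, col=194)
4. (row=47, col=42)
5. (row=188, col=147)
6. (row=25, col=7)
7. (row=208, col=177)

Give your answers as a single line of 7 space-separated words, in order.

Answer: no no no yes no no no

Derivation:
(96,81): row=0b1100000, col=0b1010001, row AND col = 0b1000000 = 64; 64 != 81 -> empty
(245,218): row=0b11110101, col=0b11011010, row AND col = 0b11010000 = 208; 208 != 218 -> empty
(201,194): row=0b11001001, col=0b11000010, row AND col = 0b11000000 = 192; 192 != 194 -> empty
(47,42): row=0b101111, col=0b101010, row AND col = 0b101010 = 42; 42 == 42 -> filled
(188,147): row=0b10111100, col=0b10010011, row AND col = 0b10010000 = 144; 144 != 147 -> empty
(25,7): row=0b11001, col=0b111, row AND col = 0b1 = 1; 1 != 7 -> empty
(208,177): row=0b11010000, col=0b10110001, row AND col = 0b10010000 = 144; 144 != 177 -> empty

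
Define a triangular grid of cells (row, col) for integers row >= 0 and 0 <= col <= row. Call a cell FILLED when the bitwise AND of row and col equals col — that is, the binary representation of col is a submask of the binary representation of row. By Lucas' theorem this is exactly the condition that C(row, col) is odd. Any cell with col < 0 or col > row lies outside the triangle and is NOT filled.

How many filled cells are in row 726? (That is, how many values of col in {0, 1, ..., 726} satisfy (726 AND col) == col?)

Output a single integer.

Answer: 64

Derivation:
726 in binary = 1011010110
popcount(726) = number of 1-bits in 1011010110 = 6
A col c satisfies (726 AND c) == c iff every set bit of c is also set in 726; each of the 6 set bits of 726 can independently be on or off in c.
count = 2^6 = 64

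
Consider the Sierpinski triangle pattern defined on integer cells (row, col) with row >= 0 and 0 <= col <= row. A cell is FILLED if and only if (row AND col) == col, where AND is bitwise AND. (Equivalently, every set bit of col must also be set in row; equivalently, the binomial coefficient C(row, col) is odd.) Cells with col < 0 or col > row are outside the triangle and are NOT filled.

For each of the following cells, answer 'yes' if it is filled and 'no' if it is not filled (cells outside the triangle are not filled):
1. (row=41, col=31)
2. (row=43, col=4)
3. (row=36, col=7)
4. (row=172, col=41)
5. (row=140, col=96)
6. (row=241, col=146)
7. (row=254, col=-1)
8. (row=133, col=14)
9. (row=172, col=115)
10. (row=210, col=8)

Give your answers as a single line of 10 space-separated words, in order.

Answer: no no no no no no no no no no

Derivation:
(41,31): row=0b101001, col=0b11111, row AND col = 0b1001 = 9; 9 != 31 -> empty
(43,4): row=0b101011, col=0b100, row AND col = 0b0 = 0; 0 != 4 -> empty
(36,7): row=0b100100, col=0b111, row AND col = 0b100 = 4; 4 != 7 -> empty
(172,41): row=0b10101100, col=0b101001, row AND col = 0b101000 = 40; 40 != 41 -> empty
(140,96): row=0b10001100, col=0b1100000, row AND col = 0b0 = 0; 0 != 96 -> empty
(241,146): row=0b11110001, col=0b10010010, row AND col = 0b10010000 = 144; 144 != 146 -> empty
(254,-1): col outside [0, 254] -> not filled
(133,14): row=0b10000101, col=0b1110, row AND col = 0b100 = 4; 4 != 14 -> empty
(172,115): row=0b10101100, col=0b1110011, row AND col = 0b100000 = 32; 32 != 115 -> empty
(210,8): row=0b11010010, col=0b1000, row AND col = 0b0 = 0; 0 != 8 -> empty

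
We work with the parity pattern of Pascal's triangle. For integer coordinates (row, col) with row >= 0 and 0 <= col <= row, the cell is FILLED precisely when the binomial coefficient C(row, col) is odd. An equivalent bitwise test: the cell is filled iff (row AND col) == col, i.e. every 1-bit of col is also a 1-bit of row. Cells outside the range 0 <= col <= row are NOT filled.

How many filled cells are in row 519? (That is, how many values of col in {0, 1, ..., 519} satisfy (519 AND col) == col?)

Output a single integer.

Answer: 16

Derivation:
519 in binary = 1000000111
popcount(519) = number of 1-bits in 1000000111 = 4
A col c satisfies (519 AND c) == c iff every set bit of c is also set in 519; each of the 4 set bits of 519 can independently be on or off in c.
count = 2^4 = 16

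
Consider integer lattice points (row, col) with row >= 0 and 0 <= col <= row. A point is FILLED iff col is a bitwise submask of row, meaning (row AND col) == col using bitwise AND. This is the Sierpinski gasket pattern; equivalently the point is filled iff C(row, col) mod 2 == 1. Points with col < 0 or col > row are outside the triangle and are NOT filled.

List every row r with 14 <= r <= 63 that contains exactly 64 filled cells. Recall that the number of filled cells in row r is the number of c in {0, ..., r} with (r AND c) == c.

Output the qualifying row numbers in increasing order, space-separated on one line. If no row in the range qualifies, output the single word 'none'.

Row r has 2^popcount(r) filled cells, so we need popcount(r) = log2(64) = 6.
Scan r = 14..63 and keep those with exactly 6 one-bits:
r=14=1110 popcount=3 -> skip
r=15=1111 popcount=4 -> skip
r=16=10000 popcount=1 -> skip
r=17=10001 popcount=2 -> skip
r=18=10010 popcount=2 -> skip
r=19=10011 popcount=3 -> skip
r=20=10100 popcount=2 -> skip
r=21=10101 popcount=3 -> skip
r=22=10110 popcount=3 -> skip
r=23=10111 popcount=4 -> skip
r=24=11000 popcount=2 -> skip
r=25=11001 popcount=3 -> skip
r=26=11010 popcount=3 -> skip
r=27=11011 popcount=4 -> skip
r=28=11100 popcount=3 -> skip
r=29=11101 popcount=4 -> skip
r=30=11110 popcount=4 -> skip
r=31=11111 popcount=5 -> skip
r=32=100000 popcount=1 -> skip
r=33=100001 popcount=2 -> skip
r=34=100010 popcount=2 -> skip
r=35=100011 popcount=3 -> skip
r=36=100100 popcount=2 -> skip
r=37=100101 popcount=3 -> skip
r=38=100110 popcount=3 -> skip
r=39=100111 popcount=4 -> skip
r=40=101000 popcount=2 -> skip
r=41=101001 popcount=3 -> skip
r=42=101010 popcount=3 -> skip
r=43=101011 popcount=4 -> skip
r=44=101100 popcount=3 -> skip
r=45=101101 popcount=4 -> skip
r=46=101110 popcount=4 -> skip
r=47=101111 popcount=5 -> skip
r=48=110000 popcount=2 -> skip
r=49=110001 popcount=3 -> skip
r=50=110010 popcount=3 -> skip
r=51=110011 popcount=4 -> skip
r=52=110100 popcount=3 -> skip
r=53=110101 popcount=4 -> skip
r=54=110110 popcount=4 -> skip
r=55=110111 popcount=5 -> skip
r=56=111000 popcount=3 -> skip
r=57=111001 popcount=4 -> skip
r=58=111010 popcount=4 -> skip
r=59=111011 popcount=5 -> skip
r=60=111100 popcount=4 -> skip
r=61=111101 popcount=5 -> skip
r=62=111110 popcount=5 -> skip
r=63=111111 popcount=6 -> KEEP
Kept rows: 63

Answer: 63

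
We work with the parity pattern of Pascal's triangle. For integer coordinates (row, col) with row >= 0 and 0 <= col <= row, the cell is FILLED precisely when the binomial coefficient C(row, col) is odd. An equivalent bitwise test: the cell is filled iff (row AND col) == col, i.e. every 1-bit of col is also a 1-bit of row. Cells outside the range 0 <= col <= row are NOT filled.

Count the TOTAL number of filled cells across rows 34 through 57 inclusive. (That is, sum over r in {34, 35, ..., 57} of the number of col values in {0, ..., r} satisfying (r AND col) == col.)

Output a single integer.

r34=100010 pc2: +4 =4
r35=100011 pc3: +8 =12
r36=100100 pc2: +4 =16
r37=100101 pc3: +8 =24
r38=100110 pc3: +8 =32
r39=100111 pc4: +16 =48
r40=101000 pc2: +4 =52
r41=101001 pc3: +8 =60
r42=101010 pc3: +8 =68
r43=101011 pc4: +16 =84
r44=101100 pc3: +8 =92
r45=101101 pc4: +16 =108
r46=101110 pc4: +16 =124
r47=101111 pc5: +32 =156
r48=110000 pc2: +4 =160
r49=110001 pc3: +8 =168
r50=110010 pc3: +8 =176
r51=110011 pc4: +16 =192
r52=110100 pc3: +8 =200
r53=110101 pc4: +16 =216
r54=110110 pc4: +16 =232
r55=110111 pc5: +32 =264
r56=111000 pc3: +8 =272
r57=111001 pc4: +16 =288

Answer: 288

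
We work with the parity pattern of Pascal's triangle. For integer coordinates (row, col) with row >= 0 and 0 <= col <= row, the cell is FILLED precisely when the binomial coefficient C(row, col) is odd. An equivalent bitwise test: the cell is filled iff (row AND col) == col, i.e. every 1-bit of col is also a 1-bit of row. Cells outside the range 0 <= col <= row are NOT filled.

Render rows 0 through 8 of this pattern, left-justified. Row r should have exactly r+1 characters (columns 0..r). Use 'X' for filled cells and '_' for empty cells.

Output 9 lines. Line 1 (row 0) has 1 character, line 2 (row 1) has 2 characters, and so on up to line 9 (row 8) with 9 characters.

r0=0: X
r1=1: XX
r2=10: X_X
r3=11: XXXX
r4=100: X___X
r5=101: XX__XX
r6=110: X_X_X_X
r7=111: XXXXXXXX
r8=1000: X_______X

Answer: X
XX
X_X
XXXX
X___X
XX__XX
X_X_X_X
XXXXXXXX
X_______X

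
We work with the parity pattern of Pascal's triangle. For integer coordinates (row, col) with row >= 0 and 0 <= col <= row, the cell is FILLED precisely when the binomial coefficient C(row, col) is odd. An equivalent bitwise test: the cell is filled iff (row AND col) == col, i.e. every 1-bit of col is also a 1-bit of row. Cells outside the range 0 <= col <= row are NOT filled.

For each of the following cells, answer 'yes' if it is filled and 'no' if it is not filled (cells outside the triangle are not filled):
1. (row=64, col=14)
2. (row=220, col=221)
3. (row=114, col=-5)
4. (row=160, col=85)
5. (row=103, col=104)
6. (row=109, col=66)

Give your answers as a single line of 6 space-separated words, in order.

Answer: no no no no no no

Derivation:
(64,14): row=0b1000000, col=0b1110, row AND col = 0b0 = 0; 0 != 14 -> empty
(220,221): col outside [0, 220] -> not filled
(114,-5): col outside [0, 114] -> not filled
(160,85): row=0b10100000, col=0b1010101, row AND col = 0b0 = 0; 0 != 85 -> empty
(103,104): col outside [0, 103] -> not filled
(109,66): row=0b1101101, col=0b1000010, row AND col = 0b1000000 = 64; 64 != 66 -> empty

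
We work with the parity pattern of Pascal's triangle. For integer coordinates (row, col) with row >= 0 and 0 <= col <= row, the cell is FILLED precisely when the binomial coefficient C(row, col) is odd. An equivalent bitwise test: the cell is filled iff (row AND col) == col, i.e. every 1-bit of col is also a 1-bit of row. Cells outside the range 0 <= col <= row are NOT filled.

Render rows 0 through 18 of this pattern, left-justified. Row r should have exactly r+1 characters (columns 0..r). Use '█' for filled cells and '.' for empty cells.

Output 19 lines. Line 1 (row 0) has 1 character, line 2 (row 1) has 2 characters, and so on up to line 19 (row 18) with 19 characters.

r0=0: █
r1=1: ██
r2=10: █.█
r3=11: ████
r4=100: █...█
r5=101: ██..██
r6=110: █.█.█.█
r7=111: ████████
r8=1000: █.......█
r9=1001: ██......██
r10=1010: █.█.....█.█
r11=1011: ████....████
r12=1100: █...█...█...█
r13=1101: ██..██..██..██
r14=1110: █.█.█.█.█.█.█.█
r15=1111: ████████████████
r16=10000: █...............█
r17=10001: ██..............██
r18=10010: █.█.............█.█

Answer: █
██
█.█
████
█...█
██..██
█.█.█.█
████████
█.......█
██......██
█.█.....█.█
████....████
█...█...█...█
██..██..██..██
█.█.█.█.█.█.█.█
████████████████
█...............█
██..............██
█.█.............█.█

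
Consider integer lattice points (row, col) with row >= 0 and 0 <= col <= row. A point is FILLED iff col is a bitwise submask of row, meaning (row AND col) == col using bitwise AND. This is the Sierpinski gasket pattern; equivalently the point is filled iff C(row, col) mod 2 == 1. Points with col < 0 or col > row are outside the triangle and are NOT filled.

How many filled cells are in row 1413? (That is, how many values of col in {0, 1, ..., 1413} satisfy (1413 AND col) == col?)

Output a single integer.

Answer: 32

Derivation:
1413 in binary = 10110000101
popcount(1413) = number of 1-bits in 10110000101 = 5
A col c satisfies (1413 AND c) == c iff every set bit of c is also set in 1413; each of the 5 set bits of 1413 can independently be on or off in c.
count = 2^5 = 32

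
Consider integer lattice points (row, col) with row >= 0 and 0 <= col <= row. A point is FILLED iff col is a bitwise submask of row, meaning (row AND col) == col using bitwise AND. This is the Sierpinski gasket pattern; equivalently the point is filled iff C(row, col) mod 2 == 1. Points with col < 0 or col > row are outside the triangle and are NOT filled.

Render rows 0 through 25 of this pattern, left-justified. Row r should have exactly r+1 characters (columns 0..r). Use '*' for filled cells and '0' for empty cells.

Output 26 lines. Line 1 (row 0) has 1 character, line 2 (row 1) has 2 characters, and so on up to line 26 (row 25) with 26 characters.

r0=0: *
r1=1: **
r2=10: *0*
r3=11: ****
r4=100: *000*
r5=101: **00**
r6=110: *0*0*0*
r7=111: ********
r8=1000: *0000000*
r9=1001: **000000**
r10=1010: *0*00000*0*
r11=1011: ****0000****
r12=1100: *000*000*000*
r13=1101: **00**00**00**
r14=1110: *0*0*0*0*0*0*0*
r15=1111: ****************
r16=10000: *000000000000000*
r17=10001: **00000000000000**
r18=10010: *0*0000000000000*0*
r19=10011: ****000000000000****
r20=10100: *000*00000000000*000*
r21=10101: **00**0000000000**00**
r22=10110: *0*0*0*000000000*0*0*0*
r23=10111: ********00000000********
r24=11000: *0000000*0000000*0000000*
r25=11001: **000000**000000**000000**

Answer: *
**
*0*
****
*000*
**00**
*0*0*0*
********
*0000000*
**000000**
*0*00000*0*
****0000****
*000*000*000*
**00**00**00**
*0*0*0*0*0*0*0*
****************
*000000000000000*
**00000000000000**
*0*0000000000000*0*
****000000000000****
*000*00000000000*000*
**00**0000000000**00**
*0*0*0*000000000*0*0*0*
********00000000********
*0000000*0000000*0000000*
**000000**000000**000000**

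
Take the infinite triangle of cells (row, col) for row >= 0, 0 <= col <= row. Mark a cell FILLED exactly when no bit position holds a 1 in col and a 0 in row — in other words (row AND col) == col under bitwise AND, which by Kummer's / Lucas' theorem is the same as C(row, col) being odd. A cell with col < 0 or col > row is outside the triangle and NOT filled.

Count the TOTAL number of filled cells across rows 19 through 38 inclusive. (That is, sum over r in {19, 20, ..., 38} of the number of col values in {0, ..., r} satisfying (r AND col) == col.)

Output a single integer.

Answer: 190

Derivation:
r19=10011 pc3: +8 =8
r20=10100 pc2: +4 =12
r21=10101 pc3: +8 =20
r22=10110 pc3: +8 =28
r23=10111 pc4: +16 =44
r24=11000 pc2: +4 =48
r25=11001 pc3: +8 =56
r26=11010 pc3: +8 =64
r27=11011 pc4: +16 =80
r28=11100 pc3: +8 =88
r29=11101 pc4: +16 =104
r30=11110 pc4: +16 =120
r31=11111 pc5: +32 =152
r32=100000 pc1: +2 =154
r33=100001 pc2: +4 =158
r34=100010 pc2: +4 =162
r35=100011 pc3: +8 =170
r36=100100 pc2: +4 =174
r37=100101 pc3: +8 =182
r38=100110 pc3: +8 =190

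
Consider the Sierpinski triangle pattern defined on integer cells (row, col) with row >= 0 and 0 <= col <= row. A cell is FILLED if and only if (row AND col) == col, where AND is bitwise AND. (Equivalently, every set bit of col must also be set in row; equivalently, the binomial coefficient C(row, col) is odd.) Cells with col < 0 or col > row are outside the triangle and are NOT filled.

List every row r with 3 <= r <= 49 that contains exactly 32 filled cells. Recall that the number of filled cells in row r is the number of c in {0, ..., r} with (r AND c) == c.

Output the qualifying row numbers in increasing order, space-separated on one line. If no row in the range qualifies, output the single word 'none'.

Row r has 2^popcount(r) filled cells, so we need popcount(r) = log2(32) = 5.
Scan r = 3..49 and keep those with exactly 5 one-bits:
r=3=11 popcount=2 -> skip
r=4=100 popcount=1 -> skip
r=5=101 popcount=2 -> skip
r=6=110 popcount=2 -> skip
r=7=111 popcount=3 -> skip
r=8=1000 popcount=1 -> skip
r=9=1001 popcount=2 -> skip
r=10=1010 popcount=2 -> skip
r=11=1011 popcount=3 -> skip
r=12=1100 popcount=2 -> skip
r=13=1101 popcount=3 -> skip
r=14=1110 popcount=3 -> skip
r=15=1111 popcount=4 -> skip
r=16=10000 popcount=1 -> skip
r=17=10001 popcount=2 -> skip
r=18=10010 popcount=2 -> skip
r=19=10011 popcount=3 -> skip
r=20=10100 popcount=2 -> skip
r=21=10101 popcount=3 -> skip
r=22=10110 popcount=3 -> skip
r=23=10111 popcount=4 -> skip
r=24=11000 popcount=2 -> skip
r=25=11001 popcount=3 -> skip
r=26=11010 popcount=3 -> skip
r=27=11011 popcount=4 -> skip
r=28=11100 popcount=3 -> skip
r=29=11101 popcount=4 -> skip
r=30=11110 popcount=4 -> skip
r=31=11111 popcount=5 -> KEEP
r=32=100000 popcount=1 -> skip
r=33=100001 popcount=2 -> skip
r=34=100010 popcount=2 -> skip
r=35=100011 popcount=3 -> skip
r=36=100100 popcount=2 -> skip
r=37=100101 popcount=3 -> skip
r=38=100110 popcount=3 -> skip
r=39=100111 popcount=4 -> skip
r=40=101000 popcount=2 -> skip
r=41=101001 popcount=3 -> skip
r=42=101010 popcount=3 -> skip
r=43=101011 popcount=4 -> skip
r=44=101100 popcount=3 -> skip
r=45=101101 popcount=4 -> skip
r=46=101110 popcount=4 -> skip
r=47=101111 popcount=5 -> KEEP
r=48=110000 popcount=2 -> skip
r=49=110001 popcount=3 -> skip
Kept rows: 31 47

Answer: 31 47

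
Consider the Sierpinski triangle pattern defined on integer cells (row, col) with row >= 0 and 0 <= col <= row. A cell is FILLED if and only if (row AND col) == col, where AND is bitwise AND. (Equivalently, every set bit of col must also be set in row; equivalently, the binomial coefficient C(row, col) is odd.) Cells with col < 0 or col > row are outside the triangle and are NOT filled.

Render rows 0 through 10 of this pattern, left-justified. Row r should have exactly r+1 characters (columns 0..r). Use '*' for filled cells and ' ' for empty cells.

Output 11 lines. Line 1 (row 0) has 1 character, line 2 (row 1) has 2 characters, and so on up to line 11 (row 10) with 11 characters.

r0=0: *
r1=1: **
r2=10: * *
r3=11: ****
r4=100: *   *
r5=101: **  **
r6=110: * * * *
r7=111: ********
r8=1000: *       *
r9=1001: **      **
r10=1010: * *     * *

Answer: *
**
* *
****
*   *
**  **
* * * *
********
*       *
**      **
* *     * *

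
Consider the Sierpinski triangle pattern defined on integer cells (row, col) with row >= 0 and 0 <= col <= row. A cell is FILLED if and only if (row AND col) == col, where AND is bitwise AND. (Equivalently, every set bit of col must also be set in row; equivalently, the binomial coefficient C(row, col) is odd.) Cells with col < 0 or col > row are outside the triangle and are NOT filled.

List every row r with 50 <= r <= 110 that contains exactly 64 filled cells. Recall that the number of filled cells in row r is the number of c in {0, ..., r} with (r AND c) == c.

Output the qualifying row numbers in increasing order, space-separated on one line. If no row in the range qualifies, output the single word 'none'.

Row r has 2^popcount(r) filled cells, so we need popcount(r) = log2(64) = 6.
Scan r = 50..110 and keep those with exactly 6 one-bits:
r=50=110010 popcount=3 -> skip
r=51=110011 popcount=4 -> skip
r=52=110100 popcount=3 -> skip
r=53=110101 popcount=4 -> skip
r=54=110110 popcount=4 -> skip
r=55=110111 popcount=5 -> skip
r=56=111000 popcount=3 -> skip
r=57=111001 popcount=4 -> skip
r=58=111010 popcount=4 -> skip
r=59=111011 popcount=5 -> skip
r=60=111100 popcount=4 -> skip
r=61=111101 popcount=5 -> skip
r=62=111110 popcount=5 -> skip
r=63=111111 popcount=6 -> KEEP
r=64=1000000 popcount=1 -> skip
r=65=1000001 popcount=2 -> skip
r=66=1000010 popcount=2 -> skip
r=67=1000011 popcount=3 -> skip
r=68=1000100 popcount=2 -> skip
r=69=1000101 popcount=3 -> skip
r=70=1000110 popcount=3 -> skip
r=71=1000111 popcount=4 -> skip
r=72=1001000 popcount=2 -> skip
r=73=1001001 popcount=3 -> skip
r=74=1001010 popcount=3 -> skip
r=75=1001011 popcount=4 -> skip
r=76=1001100 popcount=3 -> skip
r=77=1001101 popcount=4 -> skip
r=78=1001110 popcount=4 -> skip
r=79=1001111 popcount=5 -> skip
r=80=1010000 popcount=2 -> skip
r=81=1010001 popcount=3 -> skip
r=82=1010010 popcount=3 -> skip
r=83=1010011 popcount=4 -> skip
r=84=1010100 popcount=3 -> skip
r=85=1010101 popcount=4 -> skip
r=86=1010110 popcount=4 -> skip
r=87=1010111 popcount=5 -> skip
r=88=1011000 popcount=3 -> skip
r=89=1011001 popcount=4 -> skip
r=90=1011010 popcount=4 -> skip
r=91=1011011 popcount=5 -> skip
r=92=1011100 popcount=4 -> skip
r=93=1011101 popcount=5 -> skip
r=94=1011110 popcount=5 -> skip
r=95=1011111 popcount=6 -> KEEP
r=96=1100000 popcount=2 -> skip
r=97=1100001 popcount=3 -> skip
r=98=1100010 popcount=3 -> skip
r=99=1100011 popcount=4 -> skip
r=100=1100100 popcount=3 -> skip
r=101=1100101 popcount=4 -> skip
r=102=1100110 popcount=4 -> skip
r=103=1100111 popcount=5 -> skip
r=104=1101000 popcount=3 -> skip
r=105=1101001 popcount=4 -> skip
r=106=1101010 popcount=4 -> skip
r=107=1101011 popcount=5 -> skip
r=108=1101100 popcount=4 -> skip
r=109=1101101 popcount=5 -> skip
r=110=1101110 popcount=5 -> skip
Kept rows: 63 95

Answer: 63 95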